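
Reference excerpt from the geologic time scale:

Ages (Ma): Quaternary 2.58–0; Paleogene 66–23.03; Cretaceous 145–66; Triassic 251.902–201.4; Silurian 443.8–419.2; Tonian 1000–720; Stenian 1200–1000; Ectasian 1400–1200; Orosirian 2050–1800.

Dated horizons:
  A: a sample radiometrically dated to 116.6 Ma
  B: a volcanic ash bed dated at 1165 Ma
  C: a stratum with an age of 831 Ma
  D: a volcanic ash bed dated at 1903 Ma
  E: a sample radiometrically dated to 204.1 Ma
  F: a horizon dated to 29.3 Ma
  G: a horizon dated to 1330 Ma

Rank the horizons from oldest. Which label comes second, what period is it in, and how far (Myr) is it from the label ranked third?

G, in the Ectasian; 165 million years to B

Sorted oldest-first by Ma: D (1903), G (1330), B (1165), C (831), E (204.1), A (116.6), F (29.3).
The second oldest is G at 1330 Ma, which lies in 1400–1200 Ma: the Ectasian.
The third oldest is B at 1165 Ma; separation = |1330 − 1165| = 165 Myr.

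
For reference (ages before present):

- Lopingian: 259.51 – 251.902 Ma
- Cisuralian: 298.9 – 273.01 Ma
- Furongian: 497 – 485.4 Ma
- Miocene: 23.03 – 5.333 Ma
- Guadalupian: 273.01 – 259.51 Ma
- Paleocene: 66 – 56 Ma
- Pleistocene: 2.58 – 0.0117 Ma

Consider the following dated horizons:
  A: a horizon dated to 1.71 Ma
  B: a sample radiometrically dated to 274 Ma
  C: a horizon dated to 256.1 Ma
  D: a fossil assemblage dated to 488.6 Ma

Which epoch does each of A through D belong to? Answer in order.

A — Pleistocene; B — Cisuralian; C — Lopingian; D — Furongian

Match each age against the start–end ranges in the excerpt: A = 1.71 Ma → Pleistocene (2.58–0.0117); B = 274 Ma → Cisuralian (298.9–273.01); C = 256.1 Ma → Lopingian (259.51–251.902); D = 488.6 Ma → Furongian (497–485.4).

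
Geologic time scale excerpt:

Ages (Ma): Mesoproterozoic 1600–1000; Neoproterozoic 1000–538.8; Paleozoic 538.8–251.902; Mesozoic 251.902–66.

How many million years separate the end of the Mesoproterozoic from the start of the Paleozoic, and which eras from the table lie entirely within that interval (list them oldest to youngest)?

End of Mesoproterozoic = 1000 Ma; start of Paleozoic = 538.8 Ma.
Gap = 1000 − 538.8 = 461.2 Myr.
Eras wholly inside 1000–538.8 Ma: Neoproterozoic (1000–538.8).

461.2 million years; Neoproterozoic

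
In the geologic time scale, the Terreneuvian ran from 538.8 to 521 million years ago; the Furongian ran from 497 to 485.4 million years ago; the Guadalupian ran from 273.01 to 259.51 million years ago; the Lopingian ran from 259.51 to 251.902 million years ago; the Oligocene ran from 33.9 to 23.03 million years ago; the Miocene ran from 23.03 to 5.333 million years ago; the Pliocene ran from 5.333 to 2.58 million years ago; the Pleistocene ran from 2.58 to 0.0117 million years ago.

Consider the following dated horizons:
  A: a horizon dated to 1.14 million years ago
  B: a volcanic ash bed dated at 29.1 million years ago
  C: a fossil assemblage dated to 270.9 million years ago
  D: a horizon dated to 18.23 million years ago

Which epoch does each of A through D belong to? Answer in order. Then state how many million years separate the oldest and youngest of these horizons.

A: 1.14 Ma lies in 2.58–0.0117 Ma, so Pleistocene.
B: 29.1 Ma lies in 33.9–23.03 Ma, so Oligocene.
C: 270.9 Ma lies in 273.01–259.51 Ma, so Guadalupian.
D: 18.23 Ma lies in 23.03–5.333 Ma, so Miocene.
Oldest = 270.9 Ma, youngest = 1.14 Ma → span 269.76 Myr.

A — Pleistocene; B — Oligocene; C — Guadalupian; D — Miocene; span 269.76 million years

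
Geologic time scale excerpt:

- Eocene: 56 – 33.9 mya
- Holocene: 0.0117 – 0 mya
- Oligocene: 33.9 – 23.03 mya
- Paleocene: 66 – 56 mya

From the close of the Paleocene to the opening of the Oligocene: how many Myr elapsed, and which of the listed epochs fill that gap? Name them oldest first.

End of Paleocene = 56 Ma; start of Oligocene = 33.9 Ma.
Gap = 56 − 33.9 = 22.1 Myr.
Epochs wholly inside 56–33.9 Ma: Eocene (56–33.9).

22.1 million years; Eocene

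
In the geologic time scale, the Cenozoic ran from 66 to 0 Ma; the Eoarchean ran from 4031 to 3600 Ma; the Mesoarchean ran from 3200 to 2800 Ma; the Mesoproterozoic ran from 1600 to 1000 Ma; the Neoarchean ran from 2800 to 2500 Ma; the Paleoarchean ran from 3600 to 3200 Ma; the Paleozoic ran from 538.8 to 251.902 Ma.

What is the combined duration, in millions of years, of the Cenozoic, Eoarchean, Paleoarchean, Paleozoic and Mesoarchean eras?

Each duration: Cenozoic = 66; Eoarchean = 431; Paleoarchean = 400; Paleozoic = 286.898; Mesoarchean = 400.
Sum: 66 + 431 + 400 + 286.898 + 400 = 1583.898 Myr.

1583.898 million years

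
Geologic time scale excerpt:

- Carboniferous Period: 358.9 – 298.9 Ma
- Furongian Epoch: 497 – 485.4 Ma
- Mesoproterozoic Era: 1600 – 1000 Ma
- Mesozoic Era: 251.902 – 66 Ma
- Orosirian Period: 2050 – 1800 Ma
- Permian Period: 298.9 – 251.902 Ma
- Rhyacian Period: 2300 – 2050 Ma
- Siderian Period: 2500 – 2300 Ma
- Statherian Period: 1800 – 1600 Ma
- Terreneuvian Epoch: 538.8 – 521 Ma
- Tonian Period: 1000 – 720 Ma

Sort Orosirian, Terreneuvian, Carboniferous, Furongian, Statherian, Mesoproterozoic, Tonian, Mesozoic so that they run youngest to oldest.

The oldest of these is Orosirian (starts 2050 Ma) and the youngest is Mesozoic (ends 66 Ma).
In between, by decreasing start age: Statherian (1800), Mesoproterozoic (1600), Tonian (1000), Terreneuvian (538.8), Furongian (497), Carboniferous (358.9).
Listing youngest first means reversing that sequence.

Mesozoic → Carboniferous → Furongian → Terreneuvian → Tonian → Mesoproterozoic → Statherian → Orosirian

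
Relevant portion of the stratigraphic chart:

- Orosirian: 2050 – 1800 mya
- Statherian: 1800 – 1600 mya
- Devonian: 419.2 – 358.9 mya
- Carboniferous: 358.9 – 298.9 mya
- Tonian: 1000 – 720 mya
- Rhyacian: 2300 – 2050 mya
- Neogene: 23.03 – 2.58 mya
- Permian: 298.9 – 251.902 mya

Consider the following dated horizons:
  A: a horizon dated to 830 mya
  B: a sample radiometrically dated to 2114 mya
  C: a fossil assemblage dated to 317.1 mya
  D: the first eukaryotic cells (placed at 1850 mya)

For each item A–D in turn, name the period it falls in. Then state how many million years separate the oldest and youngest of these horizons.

A — Tonian; B — Rhyacian; C — Carboniferous; D — Orosirian; span 1796.9 million years

Match each age against the start–end ranges in the excerpt: A = 830 Ma → Tonian (1000–720); B = 2114 Ma → Rhyacian (2300–2050); C = 317.1 Ma → Carboniferous (358.9–298.9); D = 1850 Ma → Orosirian (2050–1800).
The largest age is 2114 Ma and the smallest is 317.1 Ma; their difference is 1796.9 Myr.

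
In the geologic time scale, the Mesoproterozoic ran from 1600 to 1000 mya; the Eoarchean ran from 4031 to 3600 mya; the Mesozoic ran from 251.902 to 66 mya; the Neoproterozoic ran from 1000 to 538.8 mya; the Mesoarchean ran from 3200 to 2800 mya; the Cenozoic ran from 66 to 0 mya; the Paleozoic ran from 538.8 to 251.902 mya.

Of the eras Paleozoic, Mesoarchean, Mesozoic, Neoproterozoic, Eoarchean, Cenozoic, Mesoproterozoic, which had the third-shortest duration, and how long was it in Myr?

Durations: Paleozoic 286.898; Mesoarchean 400; Mesozoic 185.902; Neoproterozoic 461.2; Eoarchean 431; Cenozoic 66; Mesoproterozoic 600 Myr.
Sorted shortest-first: Cenozoic (66), Mesozoic (185.902), Paleozoic (286.898), Mesoarchean (400), Eoarchean (431), Neoproterozoic (461.2), Mesoproterozoic (600).
The third shortest is Paleozoic at 286.898 Myr.

Paleozoic, 286.898 million years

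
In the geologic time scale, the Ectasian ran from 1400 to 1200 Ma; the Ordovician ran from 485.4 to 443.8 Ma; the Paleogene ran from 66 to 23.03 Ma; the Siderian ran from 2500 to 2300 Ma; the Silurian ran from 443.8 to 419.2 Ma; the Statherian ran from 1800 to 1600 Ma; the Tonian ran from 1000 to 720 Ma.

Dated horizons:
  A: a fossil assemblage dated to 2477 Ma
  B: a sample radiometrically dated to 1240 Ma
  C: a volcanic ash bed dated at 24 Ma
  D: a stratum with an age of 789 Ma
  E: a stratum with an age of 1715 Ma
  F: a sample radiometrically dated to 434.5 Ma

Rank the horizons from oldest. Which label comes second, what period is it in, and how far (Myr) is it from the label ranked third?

Sorted oldest-first by Ma: A (2477), E (1715), B (1240), D (789), F (434.5), C (24).
The second oldest is E at 1715 Ma, which lies in 1800–1600 Ma: the Statherian.
The third oldest is B at 1240 Ma; separation = |1715 − 1240| = 475 Myr.

E, in the Statherian; 475 million years to B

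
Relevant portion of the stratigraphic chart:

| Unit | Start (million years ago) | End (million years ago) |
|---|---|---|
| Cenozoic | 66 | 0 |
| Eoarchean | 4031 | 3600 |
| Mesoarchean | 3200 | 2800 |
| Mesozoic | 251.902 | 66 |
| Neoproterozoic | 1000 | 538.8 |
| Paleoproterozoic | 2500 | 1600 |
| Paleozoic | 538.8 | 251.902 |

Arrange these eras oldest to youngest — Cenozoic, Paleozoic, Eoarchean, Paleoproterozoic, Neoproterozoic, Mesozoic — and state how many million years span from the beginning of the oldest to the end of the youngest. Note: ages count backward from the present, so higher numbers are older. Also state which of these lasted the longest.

Start ages (Ma): Eoarchean 4031, Paleoproterozoic 2500, Neoproterozoic 1000, Paleozoic 538.8, Mesozoic 251.902, Cenozoic 66.
Ordered oldest to youngest: Eoarchean, Paleoproterozoic, Neoproterozoic, Paleozoic, Mesozoic, Cenozoic.
Span = 4031 − 0 = 4031 Myr.
Durations: Cenozoic 66, Eoarchean 431, Neoproterozoic 461.2, Paleoproterozoic 900, Paleozoic 286.898, Mesozoic 185.902 → longest is Paleoproterozoic (900 Myr).

Eoarchean → Paleoproterozoic → Neoproterozoic → Paleozoic → Mesozoic → Cenozoic; total span 4031 Myr; longest is Paleoproterozoic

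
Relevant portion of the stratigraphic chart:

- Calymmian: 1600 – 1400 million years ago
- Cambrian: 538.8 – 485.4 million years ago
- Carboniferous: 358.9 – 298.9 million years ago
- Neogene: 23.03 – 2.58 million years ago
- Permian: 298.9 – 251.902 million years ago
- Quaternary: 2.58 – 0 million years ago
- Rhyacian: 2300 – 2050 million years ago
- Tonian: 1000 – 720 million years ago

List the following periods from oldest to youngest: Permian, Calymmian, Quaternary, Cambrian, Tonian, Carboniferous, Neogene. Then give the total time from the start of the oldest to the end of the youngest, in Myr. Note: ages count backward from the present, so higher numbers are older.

Calymmian → Tonian → Cambrian → Carboniferous → Permian → Neogene → Quaternary; total span 1600 Myr

From the excerpt: Permian 298.9–251.902; Calymmian 1600–1400; Quaternary 2.58–0; Cambrian 538.8–485.4; Tonian 1000–720; Carboniferous 358.9–298.9; Neogene 23.03–2.58 (Ma).
Larger Ma is earlier, so the oldest is Calymmian and the youngest is Quaternary; oldest to youngest: Calymmian, Tonian, Cambrian, Carboniferous, Permian, Neogene, Quaternary.
Oldest start 1600 minus youngest end 0 gives 1600 Myr overall.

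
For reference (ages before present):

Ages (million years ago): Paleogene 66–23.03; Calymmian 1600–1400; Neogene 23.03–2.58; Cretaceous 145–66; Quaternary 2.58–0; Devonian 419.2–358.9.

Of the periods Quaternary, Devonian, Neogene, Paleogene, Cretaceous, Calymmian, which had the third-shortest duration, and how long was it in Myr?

Paleogene, 42.97 million years

Durations: Quaternary 2.58; Devonian 60.3; Neogene 20.45; Paleogene 42.97; Cretaceous 79; Calymmian 200 Myr.
Sorted shortest-first: Quaternary (2.58), Neogene (20.45), Paleogene (42.97), Devonian (60.3), Cretaceous (79), Calymmian (200).
The third shortest is Paleogene at 42.97 Myr.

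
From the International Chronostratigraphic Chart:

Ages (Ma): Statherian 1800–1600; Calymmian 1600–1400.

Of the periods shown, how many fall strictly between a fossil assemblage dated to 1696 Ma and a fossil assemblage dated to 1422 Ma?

0

Checking each listed span, none has both start < 1696 Ma and end > 1422 Ma — every period straddles one of the two dates or lies outside them — so the count is 0.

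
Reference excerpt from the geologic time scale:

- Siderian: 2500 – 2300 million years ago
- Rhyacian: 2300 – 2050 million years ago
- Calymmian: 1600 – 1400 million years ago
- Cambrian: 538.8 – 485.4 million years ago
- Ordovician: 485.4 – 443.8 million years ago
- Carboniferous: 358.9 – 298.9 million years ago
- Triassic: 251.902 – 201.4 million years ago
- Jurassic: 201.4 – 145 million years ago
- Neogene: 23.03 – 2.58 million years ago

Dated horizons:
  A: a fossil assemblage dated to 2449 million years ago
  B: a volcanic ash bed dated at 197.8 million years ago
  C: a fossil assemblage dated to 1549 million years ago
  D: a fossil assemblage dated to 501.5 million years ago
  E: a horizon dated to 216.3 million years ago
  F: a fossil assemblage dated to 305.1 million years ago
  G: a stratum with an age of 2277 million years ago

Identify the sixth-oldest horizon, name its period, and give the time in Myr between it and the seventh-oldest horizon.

E, in the Triassic; 18.5 million years to B

Larger Ma means older, so oldest first: A 2449 > G 2277 > C 1549 > D 501.5 > F 305.1 > E 216.3 > B 197.8.
Counting 6 along gives E (216.3 Ma); the excerpt puts that inside the Triassic, 251.902–201.4 Ma.
Next in line is B (197.8 Ma), and 216.3 − 197.8 = 18.5 Myr.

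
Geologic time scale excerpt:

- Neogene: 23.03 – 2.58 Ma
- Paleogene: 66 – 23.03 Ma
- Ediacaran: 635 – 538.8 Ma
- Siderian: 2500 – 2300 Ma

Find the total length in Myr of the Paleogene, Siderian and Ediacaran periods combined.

Each duration: Paleogene = 42.97; Siderian = 200; Ediacaran = 96.2.
Sum: 42.97 + 200 + 96.2 = 339.17 Myr.

339.17 million years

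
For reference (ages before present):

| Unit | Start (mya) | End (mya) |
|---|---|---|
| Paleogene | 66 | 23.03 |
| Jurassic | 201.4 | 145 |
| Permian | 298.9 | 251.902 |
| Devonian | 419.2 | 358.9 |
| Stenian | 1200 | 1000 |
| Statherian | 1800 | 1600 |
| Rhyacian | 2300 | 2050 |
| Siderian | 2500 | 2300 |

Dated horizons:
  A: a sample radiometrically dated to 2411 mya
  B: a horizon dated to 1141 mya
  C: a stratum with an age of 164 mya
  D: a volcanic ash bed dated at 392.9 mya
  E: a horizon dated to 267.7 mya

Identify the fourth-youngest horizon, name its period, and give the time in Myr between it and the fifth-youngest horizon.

Smaller Ma means younger, so youngest first: C 164 < E 267.7 < D 392.9 < B 1141 < A 2411.
Counting 4 along gives B (1141 Ma); the excerpt puts that inside the Stenian, 1200–1000 Ma.
Next in line is A (2411 Ma), and 2411 − 1141 = 1270 Myr.

B, in the Stenian; 1270 million years to A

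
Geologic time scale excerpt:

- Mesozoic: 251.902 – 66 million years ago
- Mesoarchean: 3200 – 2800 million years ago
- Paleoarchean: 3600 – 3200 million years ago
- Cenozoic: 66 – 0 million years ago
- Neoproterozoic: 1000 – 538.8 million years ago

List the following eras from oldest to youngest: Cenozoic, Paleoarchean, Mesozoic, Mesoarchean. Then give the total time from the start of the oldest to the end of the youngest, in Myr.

Paleoarchean, Mesoarchean, Mesozoic, Cenozoic; total span 3600 Myr

Start ages (Ma): Paleoarchean 3600, Mesoarchean 3200, Mesozoic 251.902, Cenozoic 66.
Ordered oldest to youngest: Paleoarchean, Mesoarchean, Mesozoic, Cenozoic.
Span = 3600 − 0 = 3600 Myr.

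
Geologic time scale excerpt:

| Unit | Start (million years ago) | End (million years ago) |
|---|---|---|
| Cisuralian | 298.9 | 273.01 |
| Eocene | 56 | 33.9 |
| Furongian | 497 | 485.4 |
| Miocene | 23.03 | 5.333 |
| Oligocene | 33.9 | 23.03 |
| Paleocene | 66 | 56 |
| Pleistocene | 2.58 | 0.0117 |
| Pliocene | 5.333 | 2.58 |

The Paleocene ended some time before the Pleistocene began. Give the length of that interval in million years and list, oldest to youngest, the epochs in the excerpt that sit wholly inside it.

The Paleocene closes at 56 Ma and the Pleistocene opens at 2.58 Ma, so the interval is 56 − 2.58 = 53.42 Myr.
An epoch fits inside if it starts at or after 56 Ma and ends at or before 2.58 Ma; oldest first that gives Eocene, Oligocene, Miocene, Pliocene.

53.42 million years; Eocene, Oligocene, Miocene, Pliocene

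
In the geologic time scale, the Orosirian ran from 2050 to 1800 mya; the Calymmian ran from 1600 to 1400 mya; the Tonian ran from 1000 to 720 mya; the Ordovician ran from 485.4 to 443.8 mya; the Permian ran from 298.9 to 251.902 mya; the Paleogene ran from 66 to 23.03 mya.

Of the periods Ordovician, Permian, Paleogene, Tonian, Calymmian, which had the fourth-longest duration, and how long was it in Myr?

Start − end for each: Ordovician 485.4 − 443.8 = 41.6; Permian 298.9 − 251.902 = 46.998; Paleogene 66 − 23.03 = 42.97; Tonian 1000 − 720 = 280; Calymmian 1600 − 1400 = 200.
Ranking these from longest: Tonian > Calymmian > Permian > Paleogene > Ordovician.
Position 4 in that ranking is Paleogene, which lasted 42.97 Myr.

Paleogene, 42.97 million years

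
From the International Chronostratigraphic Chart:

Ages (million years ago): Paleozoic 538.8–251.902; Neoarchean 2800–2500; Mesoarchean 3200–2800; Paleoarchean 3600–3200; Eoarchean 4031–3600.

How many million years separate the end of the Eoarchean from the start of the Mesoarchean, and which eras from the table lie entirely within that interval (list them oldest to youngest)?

The Eoarchean closes at 3600 Ma and the Mesoarchean opens at 3200 Ma, so the interval is 3600 − 3200 = 400 Myr.
An era fits inside if it starts at or after 3600 Ma and ends at or before 3200 Ma; oldest first that gives Paleoarchean.

400 million years; Paleoarchean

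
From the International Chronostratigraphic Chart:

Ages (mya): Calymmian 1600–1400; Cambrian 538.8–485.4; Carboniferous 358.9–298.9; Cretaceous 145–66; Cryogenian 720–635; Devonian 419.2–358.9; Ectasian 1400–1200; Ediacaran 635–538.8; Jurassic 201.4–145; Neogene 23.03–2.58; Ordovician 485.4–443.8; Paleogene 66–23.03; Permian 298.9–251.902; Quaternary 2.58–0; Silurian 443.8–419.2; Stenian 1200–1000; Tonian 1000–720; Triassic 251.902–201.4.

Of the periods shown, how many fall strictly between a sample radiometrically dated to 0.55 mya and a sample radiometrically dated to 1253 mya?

1253 Ma sits inside the Ectasian (1400–1200) and 0.55 Ma inside the Quaternary (2.58–0); neither of those is wholly between the two dates.
The listed periods lying completely between them are Stenian, Tonian, Cryogenian, Ediacaran, Cambrian, Ordovician, Silurian, Devonian, Carboniferous, Permian, Triassic, Jurassic, Cretaceous, Paleogene, Neogene — 15 in all.

15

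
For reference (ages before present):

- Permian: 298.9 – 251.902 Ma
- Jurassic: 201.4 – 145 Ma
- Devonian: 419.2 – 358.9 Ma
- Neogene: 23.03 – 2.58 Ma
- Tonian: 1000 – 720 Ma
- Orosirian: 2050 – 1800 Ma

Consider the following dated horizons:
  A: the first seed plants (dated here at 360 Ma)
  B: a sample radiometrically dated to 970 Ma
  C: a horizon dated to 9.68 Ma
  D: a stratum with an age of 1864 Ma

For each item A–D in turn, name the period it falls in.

Match each age against the start–end ranges in the excerpt: A = 360 Ma → Devonian (419.2–358.9); B = 970 Ma → Tonian (1000–720); C = 9.68 Ma → Neogene (23.03–2.58); D = 1864 Ma → Orosirian (2050–1800).

A — Devonian; B — Tonian; C — Neogene; D — Orosirian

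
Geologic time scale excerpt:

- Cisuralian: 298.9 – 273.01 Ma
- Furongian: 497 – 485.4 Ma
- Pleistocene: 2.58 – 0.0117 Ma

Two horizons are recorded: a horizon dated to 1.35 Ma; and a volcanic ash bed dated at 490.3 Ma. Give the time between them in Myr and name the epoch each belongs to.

488.95 million years apart; the first in the Pleistocene, the second in the Furongian

Elapsed time: 490.3 − 1.35 = 488.95 Myr.
1.35 Ma lies within 2.58–0.0117 Ma: Pleistocene.
490.3 Ma lies within 497–485.4 Ma: Furongian.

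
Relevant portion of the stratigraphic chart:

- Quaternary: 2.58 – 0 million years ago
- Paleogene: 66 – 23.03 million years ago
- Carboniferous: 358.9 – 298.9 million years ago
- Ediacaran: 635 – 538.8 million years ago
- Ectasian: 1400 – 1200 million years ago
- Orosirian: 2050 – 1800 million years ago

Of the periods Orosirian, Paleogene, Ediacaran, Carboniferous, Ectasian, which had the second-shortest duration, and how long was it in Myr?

Carboniferous, 60 million years

Start − end for each: Orosirian 2050 − 1800 = 250; Paleogene 66 − 23.03 = 42.97; Ediacaran 635 − 538.8 = 96.2; Carboniferous 358.9 − 298.9 = 60; Ectasian 1400 − 1200 = 200.
Ranking these from shortest: Paleogene < Carboniferous < Ediacaran < Ectasian < Orosirian.
Position 2 in that ranking is Carboniferous, which lasted 60 Myr.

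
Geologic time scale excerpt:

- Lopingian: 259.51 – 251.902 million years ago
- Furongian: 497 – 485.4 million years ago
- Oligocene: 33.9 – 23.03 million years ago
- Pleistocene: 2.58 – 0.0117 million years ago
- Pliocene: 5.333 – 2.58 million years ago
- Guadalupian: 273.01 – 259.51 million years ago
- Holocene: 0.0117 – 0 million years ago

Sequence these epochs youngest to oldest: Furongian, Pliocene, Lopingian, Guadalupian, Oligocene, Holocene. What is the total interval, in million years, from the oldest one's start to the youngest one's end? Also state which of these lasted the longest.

Holocene, Pliocene, Oligocene, Lopingian, Guadalupian, Furongian; total span 497 Myr; longest is Guadalupian

Start ages (Ma): Furongian 497, Guadalupian 273.01, Lopingian 259.51, Oligocene 33.9, Pliocene 5.333, Holocene 0.0117.
Ordered youngest to oldest: Holocene, Pliocene, Oligocene, Lopingian, Guadalupian, Furongian.
Span = 497 − 0 = 497 Myr.
Durations: Guadalupian 13.5, Lopingian 7.608, Oligocene 10.87, Holocene 0.0117, Furongian 11.6, Pliocene 2.753 → longest is Guadalupian (13.5 Myr).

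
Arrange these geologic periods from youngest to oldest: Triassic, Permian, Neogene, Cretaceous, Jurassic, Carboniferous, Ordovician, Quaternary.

Quaternary, Neogene, Cretaceous, Jurassic, Triassic, Permian, Carboniferous, Ordovician

Era membership (oldest first within each) — Paleozoic: Ordovician, Carboniferous, Permian; Mesozoic: Triassic, Jurassic, Cretaceous; Cenozoic: Neogene, Quaternary. Paleozoic precedes Mesozoic, which precedes Cenozoic. Concatenating the groups in that era order and then reversing gives youngest to oldest.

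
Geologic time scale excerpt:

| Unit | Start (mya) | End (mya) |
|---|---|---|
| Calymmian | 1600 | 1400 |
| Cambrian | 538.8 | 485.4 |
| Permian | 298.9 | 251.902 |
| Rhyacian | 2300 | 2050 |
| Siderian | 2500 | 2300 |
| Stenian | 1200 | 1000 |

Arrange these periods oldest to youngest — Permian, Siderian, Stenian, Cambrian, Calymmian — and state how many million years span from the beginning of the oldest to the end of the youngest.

Siderian → Calymmian → Stenian → Cambrian → Permian; total span 2248.098 Myr

From the excerpt: Permian 298.9–251.902; Siderian 2500–2300; Stenian 1200–1000; Cambrian 538.8–485.4; Calymmian 1600–1400 (Ma).
Larger Ma is earlier, so the oldest is Siderian and the youngest is Permian; oldest to youngest: Siderian, Calymmian, Stenian, Cambrian, Permian.
Oldest start 2500 minus youngest end 251.902 gives 2248.098 Myr overall.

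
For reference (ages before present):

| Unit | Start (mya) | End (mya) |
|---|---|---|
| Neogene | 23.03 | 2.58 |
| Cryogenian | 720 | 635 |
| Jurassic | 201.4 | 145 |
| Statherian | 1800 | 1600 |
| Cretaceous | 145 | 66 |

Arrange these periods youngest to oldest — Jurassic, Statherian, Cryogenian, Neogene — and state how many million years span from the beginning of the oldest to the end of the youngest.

Neogene, Jurassic, Cryogenian, Statherian; total span 1797.42 Myr

From the excerpt: Jurassic 201.4–145; Statherian 1800–1600; Cryogenian 720–635; Neogene 23.03–2.58 (Ma).
Larger Ma is earlier, so the oldest is Statherian and the youngest is Neogene; youngest to oldest: Neogene, Jurassic, Cryogenian, Statherian.
Oldest start 1800 minus youngest end 2.58 gives 1797.42 Myr overall.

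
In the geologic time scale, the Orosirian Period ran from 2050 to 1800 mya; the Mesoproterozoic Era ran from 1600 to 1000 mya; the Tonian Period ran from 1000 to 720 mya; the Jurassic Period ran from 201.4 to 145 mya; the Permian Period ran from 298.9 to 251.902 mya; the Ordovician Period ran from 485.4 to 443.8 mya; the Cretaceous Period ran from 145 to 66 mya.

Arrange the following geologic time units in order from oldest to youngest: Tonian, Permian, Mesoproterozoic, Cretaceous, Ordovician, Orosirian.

Orosirian, Mesoproterozoic, Tonian, Ordovician, Permian, Cretaceous

Read off each span (Ma): Tonian 1000–720; Permian 298.9–251.902; Mesoproterozoic 1600–1000; Cretaceous 145–66; Ordovician 485.4–443.8; Orosirian 2050–1800.
Larger Ma is older, so oldest→youngest is Orosirian, Mesoproterozoic, Tonian, Ordovician, Permian, Cretaceous.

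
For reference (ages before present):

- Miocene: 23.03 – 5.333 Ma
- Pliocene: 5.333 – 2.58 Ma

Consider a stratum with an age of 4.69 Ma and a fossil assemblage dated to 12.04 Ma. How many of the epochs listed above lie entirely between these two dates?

0

The older date is 12.04 Ma and the younger is 4.69 Ma.
No epoch both begins after 12.04 Ma and ends before 4.69 Ma, so the count is 0.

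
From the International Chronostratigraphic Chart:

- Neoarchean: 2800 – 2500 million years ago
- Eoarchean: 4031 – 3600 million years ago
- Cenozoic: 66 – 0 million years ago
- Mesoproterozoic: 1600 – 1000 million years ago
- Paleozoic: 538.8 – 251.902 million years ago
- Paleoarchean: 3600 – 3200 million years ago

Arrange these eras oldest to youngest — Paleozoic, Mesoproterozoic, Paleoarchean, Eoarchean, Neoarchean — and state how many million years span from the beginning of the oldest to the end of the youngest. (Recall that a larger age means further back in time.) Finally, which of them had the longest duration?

Eoarchean → Paleoarchean → Neoarchean → Mesoproterozoic → Paleozoic; total span 3779.098 Myr; longest is Mesoproterozoic

Start ages (Ma): Eoarchean 4031, Paleoarchean 3600, Neoarchean 2800, Mesoproterozoic 1600, Paleozoic 538.8.
Ordered oldest to youngest: Eoarchean, Paleoarchean, Neoarchean, Mesoproterozoic, Paleozoic.
Span = 4031 − 251.902 = 3779.098 Myr.
Durations: Paleozoic 286.898, Neoarchean 300, Mesoproterozoic 600, Paleoarchean 400, Eoarchean 431 → longest is Mesoproterozoic (600 Myr).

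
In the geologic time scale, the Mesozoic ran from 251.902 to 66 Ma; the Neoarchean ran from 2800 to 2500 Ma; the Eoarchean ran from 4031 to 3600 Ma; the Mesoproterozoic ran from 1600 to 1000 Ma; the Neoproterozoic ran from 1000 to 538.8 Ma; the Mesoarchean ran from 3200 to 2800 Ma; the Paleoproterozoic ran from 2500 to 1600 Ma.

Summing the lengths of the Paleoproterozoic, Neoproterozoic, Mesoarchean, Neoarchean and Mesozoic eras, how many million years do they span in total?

2247.102 million years

Duration is start − end for each: (2500 − 1600) + (1000 − 538.8) + (3200 − 2800) + (2800 − 2500) + (251.902 − 66).
That is 900 + 461.2 + 400 + 300 + 185.902, which totals 2247.102 million years.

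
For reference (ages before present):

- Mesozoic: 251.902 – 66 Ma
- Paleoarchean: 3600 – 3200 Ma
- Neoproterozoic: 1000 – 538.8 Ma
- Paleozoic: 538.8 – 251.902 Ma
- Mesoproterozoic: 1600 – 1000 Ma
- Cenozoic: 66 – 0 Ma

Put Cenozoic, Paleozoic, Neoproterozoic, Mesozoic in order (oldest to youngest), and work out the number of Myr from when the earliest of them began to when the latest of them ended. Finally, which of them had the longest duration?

Neoproterozoic, Paleozoic, Mesozoic, Cenozoic; total span 1000 Myr; longest is Neoproterozoic

Start ages (Ma): Neoproterozoic 1000, Paleozoic 538.8, Mesozoic 251.902, Cenozoic 66.
Ordered oldest to youngest: Neoproterozoic, Paleozoic, Mesozoic, Cenozoic.
Span = 1000 − 0 = 1000 Myr.
Durations: Paleozoic 286.898, Mesozoic 185.902, Cenozoic 66, Neoproterozoic 461.2 → longest is Neoproterozoic (461.2 Myr).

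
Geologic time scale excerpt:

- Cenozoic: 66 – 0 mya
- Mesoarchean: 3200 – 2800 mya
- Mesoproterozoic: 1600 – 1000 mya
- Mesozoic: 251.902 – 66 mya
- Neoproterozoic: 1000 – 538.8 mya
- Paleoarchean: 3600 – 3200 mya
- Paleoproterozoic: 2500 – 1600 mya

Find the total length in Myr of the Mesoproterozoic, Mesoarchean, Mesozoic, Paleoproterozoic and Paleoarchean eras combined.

2485.902 million years

Duration is start − end for each: (1600 − 1000) + (3200 − 2800) + (251.902 − 66) + (2500 − 1600) + (3600 − 3200).
That is 600 + 400 + 185.902 + 900 + 400, which totals 2485.902 million years.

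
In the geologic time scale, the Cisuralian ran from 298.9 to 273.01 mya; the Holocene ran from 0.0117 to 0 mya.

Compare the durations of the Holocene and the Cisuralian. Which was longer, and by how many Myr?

Holocene: 0.0117 − 0 = 0.0117 Myr.
Cisuralian: 298.9 − 273.01 = 25.89 Myr.
Difference: 25.89 − 0.0117 = 25.8783 Myr, so the Cisuralian was longer.

Cisuralian, by 25.8783 million years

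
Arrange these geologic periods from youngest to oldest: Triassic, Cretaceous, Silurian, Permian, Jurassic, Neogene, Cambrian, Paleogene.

Neogene, Paleogene, Cretaceous, Jurassic, Triassic, Permian, Silurian, Cambrian

Group by era (each group listed oldest first) — Paleozoic: Cambrian, Silurian, Permian; Mesozoic: Triassic, Jurassic, Cretaceous; Cenozoic: Paleogene, Neogene. The eras run Paleozoic → Mesozoic → Cenozoic. Concatenating the groups in that era order and then reversing gives youngest to oldest.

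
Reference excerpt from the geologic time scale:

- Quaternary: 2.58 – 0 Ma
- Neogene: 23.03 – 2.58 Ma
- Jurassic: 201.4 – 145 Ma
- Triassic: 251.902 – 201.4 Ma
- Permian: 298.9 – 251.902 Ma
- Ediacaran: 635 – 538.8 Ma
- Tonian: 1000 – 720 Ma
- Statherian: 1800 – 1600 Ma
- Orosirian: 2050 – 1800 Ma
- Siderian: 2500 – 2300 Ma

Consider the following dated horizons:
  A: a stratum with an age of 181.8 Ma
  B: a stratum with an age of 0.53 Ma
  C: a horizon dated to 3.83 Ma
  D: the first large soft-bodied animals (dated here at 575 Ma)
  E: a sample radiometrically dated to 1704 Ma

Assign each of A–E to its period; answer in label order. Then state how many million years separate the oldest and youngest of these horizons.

Match each age against the start–end ranges in the excerpt: A = 181.8 Ma → Jurassic (201.4–145); B = 0.53 Ma → Quaternary (2.58–0); C = 3.83 Ma → Neogene (23.03–2.58); D = 575 Ma → Ediacaran (635–538.8); E = 1704 Ma → Statherian (1800–1600).
The largest age is 1704 Ma and the smallest is 0.53 Ma; their difference is 1703.47 Myr.

A — Jurassic; B — Quaternary; C — Neogene; D — Ediacaran; E — Statherian; span 1703.47 million years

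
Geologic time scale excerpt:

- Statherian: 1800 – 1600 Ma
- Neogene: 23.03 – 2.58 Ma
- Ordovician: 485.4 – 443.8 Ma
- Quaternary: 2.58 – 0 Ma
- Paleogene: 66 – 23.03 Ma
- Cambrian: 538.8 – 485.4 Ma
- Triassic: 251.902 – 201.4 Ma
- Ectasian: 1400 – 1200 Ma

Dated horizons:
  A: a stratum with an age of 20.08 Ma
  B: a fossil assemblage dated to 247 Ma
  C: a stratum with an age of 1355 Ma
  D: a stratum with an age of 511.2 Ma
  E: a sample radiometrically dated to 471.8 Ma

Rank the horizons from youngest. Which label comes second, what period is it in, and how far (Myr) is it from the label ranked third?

B, in the Triassic; 224.8 million years to E

Smaller Ma means younger, so youngest first: A 20.08 < B 247 < E 471.8 < D 511.2 < C 1355.
Counting 2 along gives B (247 Ma); the excerpt puts that inside the Triassic, 251.902–201.4 Ma.
Next in line is E (471.8 Ma), and 471.8 − 247 = 224.8 Myr.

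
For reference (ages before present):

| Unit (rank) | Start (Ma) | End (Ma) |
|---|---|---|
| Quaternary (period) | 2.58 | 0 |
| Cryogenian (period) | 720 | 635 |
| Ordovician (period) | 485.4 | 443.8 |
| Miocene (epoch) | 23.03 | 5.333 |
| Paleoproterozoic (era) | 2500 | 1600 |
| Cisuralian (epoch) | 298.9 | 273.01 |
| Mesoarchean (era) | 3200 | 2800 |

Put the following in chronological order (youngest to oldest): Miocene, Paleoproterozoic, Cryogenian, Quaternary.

Read off each span (Ma): Miocene 23.03–5.333; Paleoproterozoic 2500–1600; Cryogenian 720–635; Quaternary 2.58–0.
Larger Ma is older, so oldest→youngest is Paleoproterozoic, Cryogenian, Miocene, Quaternary; reverse it for youngest→oldest.

Quaternary, then Miocene, then Cryogenian, then Paleoproterozoic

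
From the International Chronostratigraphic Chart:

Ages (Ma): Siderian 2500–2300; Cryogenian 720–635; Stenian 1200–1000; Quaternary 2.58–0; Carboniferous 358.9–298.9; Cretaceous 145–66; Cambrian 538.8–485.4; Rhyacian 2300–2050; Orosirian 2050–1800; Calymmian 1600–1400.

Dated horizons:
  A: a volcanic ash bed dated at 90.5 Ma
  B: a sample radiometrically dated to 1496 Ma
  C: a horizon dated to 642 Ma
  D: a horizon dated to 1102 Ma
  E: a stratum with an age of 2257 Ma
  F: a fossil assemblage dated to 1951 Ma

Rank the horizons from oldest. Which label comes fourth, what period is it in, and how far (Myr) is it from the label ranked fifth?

D, in the Stenian; 460 million years to C

Larger Ma means older, so oldest first: E 2257 > F 1951 > B 1496 > D 1102 > C 642 > A 90.5.
Counting 4 along gives D (1102 Ma); the excerpt puts that inside the Stenian, 1200–1000 Ma.
Next in line is C (642 Ma), and 1102 − 642 = 460 Myr.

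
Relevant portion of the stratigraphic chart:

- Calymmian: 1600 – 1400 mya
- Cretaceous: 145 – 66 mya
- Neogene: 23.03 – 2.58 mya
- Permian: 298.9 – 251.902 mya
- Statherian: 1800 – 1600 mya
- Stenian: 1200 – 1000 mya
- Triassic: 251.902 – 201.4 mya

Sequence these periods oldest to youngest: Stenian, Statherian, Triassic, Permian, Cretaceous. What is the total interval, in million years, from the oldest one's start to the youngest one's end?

Start ages (Ma): Statherian 1800, Stenian 1200, Permian 298.9, Triassic 251.902, Cretaceous 145.
Ordered oldest to youngest: Statherian, Stenian, Permian, Triassic, Cretaceous.
Span = 1800 − 66 = 1734 Myr.

Statherian, Stenian, Permian, Triassic, Cretaceous; total span 1734 Myr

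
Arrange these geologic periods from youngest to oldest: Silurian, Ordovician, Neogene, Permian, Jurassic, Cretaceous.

Neogene, Cretaceous, Jurassic, Permian, Silurian, Ordovician

Group by era (each group listed oldest first) — Paleozoic: Ordovician, Silurian, Permian; Mesozoic: Jurassic, Cretaceous; Cenozoic: Neogene. The eras run Paleozoic → Mesozoic → Cenozoic. Concatenating the groups in that era order and then reversing gives youngest to oldest.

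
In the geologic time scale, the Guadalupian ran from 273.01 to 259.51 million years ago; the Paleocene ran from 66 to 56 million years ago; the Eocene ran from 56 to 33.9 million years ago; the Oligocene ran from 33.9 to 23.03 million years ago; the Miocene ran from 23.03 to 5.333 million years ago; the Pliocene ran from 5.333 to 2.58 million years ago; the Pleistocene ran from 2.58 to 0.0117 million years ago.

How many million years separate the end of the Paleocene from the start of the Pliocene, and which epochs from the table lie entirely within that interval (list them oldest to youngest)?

End of Paleocene = 56 Ma; start of Pliocene = 5.333 Ma.
Gap = 56 − 5.333 = 50.667 Myr.
Epochs wholly inside 56–5.333 Ma: Eocene (56–33.9), Oligocene (33.9–23.03), Miocene (23.03–5.333).

50.667 million years; Eocene, Oligocene, Miocene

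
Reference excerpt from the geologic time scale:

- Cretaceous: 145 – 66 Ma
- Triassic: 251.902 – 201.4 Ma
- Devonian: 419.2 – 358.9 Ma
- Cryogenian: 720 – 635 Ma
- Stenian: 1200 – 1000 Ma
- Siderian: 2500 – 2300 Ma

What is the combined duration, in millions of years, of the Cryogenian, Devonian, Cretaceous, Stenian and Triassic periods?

Each duration: Cryogenian = 85; Devonian = 60.3; Cretaceous = 79; Stenian = 200; Triassic = 50.502.
Sum: 85 + 60.3 + 79 + 200 + 50.502 = 474.802 Myr.

474.802 million years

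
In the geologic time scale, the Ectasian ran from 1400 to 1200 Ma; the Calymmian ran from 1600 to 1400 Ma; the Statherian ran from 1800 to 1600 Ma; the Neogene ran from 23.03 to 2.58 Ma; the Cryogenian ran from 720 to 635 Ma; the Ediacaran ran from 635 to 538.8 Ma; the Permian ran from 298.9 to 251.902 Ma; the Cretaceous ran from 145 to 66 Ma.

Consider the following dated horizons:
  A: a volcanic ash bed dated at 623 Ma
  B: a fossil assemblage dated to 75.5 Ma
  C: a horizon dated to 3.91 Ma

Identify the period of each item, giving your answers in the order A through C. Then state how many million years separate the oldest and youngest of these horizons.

A — Ediacaran; B — Cretaceous; C — Neogene; span 619.09 million years

A: 623 Ma lies in 635–538.8 Ma, so Ediacaran.
B: 75.5 Ma lies in 145–66 Ma, so Cretaceous.
C: 3.91 Ma lies in 23.03–2.58 Ma, so Neogene.
Oldest = 623 Ma, youngest = 3.91 Ma → span 619.09 Myr.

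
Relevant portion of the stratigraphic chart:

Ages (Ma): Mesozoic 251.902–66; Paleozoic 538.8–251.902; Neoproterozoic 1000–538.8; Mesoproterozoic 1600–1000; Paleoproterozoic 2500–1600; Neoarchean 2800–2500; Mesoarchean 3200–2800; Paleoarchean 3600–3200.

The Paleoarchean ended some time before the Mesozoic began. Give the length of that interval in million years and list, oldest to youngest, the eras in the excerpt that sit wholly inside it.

The Paleoarchean closes at 3200 Ma and the Mesozoic opens at 251.902 Ma, so the interval is 3200 − 251.902 = 2948.098 Myr.
An era fits inside if it starts at or after 3200 Ma and ends at or before 251.902 Ma; oldest first that gives Mesoarchean, Neoarchean, Paleoproterozoic, Mesoproterozoic, Neoproterozoic, Paleozoic.

2948.098 million years; Mesoarchean, Neoarchean, Paleoproterozoic, Mesoproterozoic, Neoproterozoic, Paleozoic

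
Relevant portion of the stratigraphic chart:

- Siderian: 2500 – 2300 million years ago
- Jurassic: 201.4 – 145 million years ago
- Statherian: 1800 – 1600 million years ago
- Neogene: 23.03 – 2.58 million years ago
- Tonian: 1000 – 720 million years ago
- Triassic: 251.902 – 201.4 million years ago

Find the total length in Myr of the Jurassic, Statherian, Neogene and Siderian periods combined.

Each duration: Jurassic = 56.4; Statherian = 200; Neogene = 20.45; Siderian = 200.
Sum: 56.4 + 200 + 20.45 + 200 = 476.85 Myr.

476.85 million years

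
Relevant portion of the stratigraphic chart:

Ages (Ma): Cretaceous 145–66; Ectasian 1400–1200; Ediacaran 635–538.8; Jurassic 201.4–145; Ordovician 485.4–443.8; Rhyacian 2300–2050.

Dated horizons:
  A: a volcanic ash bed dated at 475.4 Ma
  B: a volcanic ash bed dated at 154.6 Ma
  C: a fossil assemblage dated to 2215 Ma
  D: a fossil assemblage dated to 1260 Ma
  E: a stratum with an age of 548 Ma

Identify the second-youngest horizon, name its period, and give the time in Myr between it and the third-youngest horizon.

Sorted youngest-first by Ma: B (154.6), A (475.4), E (548), D (1260), C (2215).
The second youngest is A at 475.4 Ma, which lies in 485.4–443.8 Ma: the Ordovician.
The third youngest is E at 548 Ma; separation = |475.4 − 548| = 72.6 Myr.

A, in the Ordovician; 72.6 million years to E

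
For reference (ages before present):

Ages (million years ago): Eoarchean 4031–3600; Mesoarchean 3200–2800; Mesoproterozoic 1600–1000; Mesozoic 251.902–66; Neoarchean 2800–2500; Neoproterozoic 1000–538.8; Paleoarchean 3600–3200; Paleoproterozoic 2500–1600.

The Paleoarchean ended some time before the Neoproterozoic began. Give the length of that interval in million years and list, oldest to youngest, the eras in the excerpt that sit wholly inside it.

2200 million years; Mesoarchean, Neoarchean, Paleoproterozoic, Mesoproterozoic

End of Paleoarchean = 3200 Ma; start of Neoproterozoic = 1000 Ma.
Gap = 3200 − 1000 = 2200 Myr.
Eras wholly inside 3200–1000 Ma: Mesoarchean (3200–2800), Neoarchean (2800–2500), Paleoproterozoic (2500–1600), Mesoproterozoic (1600–1000).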